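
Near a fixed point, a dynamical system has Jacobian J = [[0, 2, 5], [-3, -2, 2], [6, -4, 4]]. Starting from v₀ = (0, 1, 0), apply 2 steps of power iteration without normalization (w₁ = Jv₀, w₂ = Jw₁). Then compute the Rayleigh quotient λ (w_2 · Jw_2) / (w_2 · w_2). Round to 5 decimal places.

w1 = Jv₀ = (2, -2, -4)
w2 = Jw1 = (-24, -10, 4)
Jw2 = (0, 100, -88)
w2·Jw2 = (-24)·0 + (-10)·100 + 4·(-88) = -1352; w2·w2 = (-24)·(-24) + (-10)·(-10) + 4·4 = 692
λ ≈ -1352/692 = -1.95376

-1.95376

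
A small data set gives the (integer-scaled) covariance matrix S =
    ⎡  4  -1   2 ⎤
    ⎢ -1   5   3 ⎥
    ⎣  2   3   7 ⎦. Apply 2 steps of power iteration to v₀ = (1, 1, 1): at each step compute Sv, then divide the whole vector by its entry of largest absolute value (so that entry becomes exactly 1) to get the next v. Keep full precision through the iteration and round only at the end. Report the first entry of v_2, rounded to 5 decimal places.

0.32174

Sv0 = (5.000000, 7.000000, 12.000000); divide by 12.000000 → v1 = (0.416667, 0.583333, 1.000000)
Sv1 = (3.083333, 5.500000, 9.583333); divide by 9.583333 → v2 = (0.321739, 0.573913, 1.000000)
Requested entry of v2: 37/115 = 0.32174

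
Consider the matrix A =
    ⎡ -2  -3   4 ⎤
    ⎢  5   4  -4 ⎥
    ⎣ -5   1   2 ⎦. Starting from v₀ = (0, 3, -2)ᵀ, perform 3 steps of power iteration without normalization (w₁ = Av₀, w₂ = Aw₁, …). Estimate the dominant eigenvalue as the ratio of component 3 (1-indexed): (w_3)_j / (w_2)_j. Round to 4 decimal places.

3.4466

w1 = Av₀ = (-17, 20, -1)
w2 = Aw1 = (-30, -1, 103)
w3 = Aw2 = (475, -566, 355)
Ratio at component: 355 / 103 = 3.4466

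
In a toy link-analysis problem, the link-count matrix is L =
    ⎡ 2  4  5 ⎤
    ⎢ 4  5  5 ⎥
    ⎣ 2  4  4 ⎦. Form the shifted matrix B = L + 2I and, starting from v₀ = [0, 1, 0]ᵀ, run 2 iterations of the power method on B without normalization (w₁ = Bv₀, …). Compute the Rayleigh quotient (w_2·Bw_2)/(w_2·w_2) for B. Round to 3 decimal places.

μ ≈ 13.730

B = L + 2I has rows (4, 4, 5); (4, 7, 5); (2, 4, 6)
w1 = Bv₀ = (4, 7, 4)
w2 = Bw1 = (64, 85, 60)
Bw2 = (896, 1151, 828)
w2·Bw2 = 204859; w2·w2 = 14921; μ ≈ 204859/14921 = 13.730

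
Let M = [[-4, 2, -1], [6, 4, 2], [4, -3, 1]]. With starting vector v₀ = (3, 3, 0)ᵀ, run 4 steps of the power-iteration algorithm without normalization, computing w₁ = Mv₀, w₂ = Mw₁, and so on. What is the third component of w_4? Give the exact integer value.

w1 = Mv₀ = (-6, 30, 3)
w2 = Mw1 = (81, 90, -111)
w3 = Mw2 = (-33, 624, -57)
w4 = Mw3 = (1437, 2184, -2061)
The requested component of w4 is -2061.

-2061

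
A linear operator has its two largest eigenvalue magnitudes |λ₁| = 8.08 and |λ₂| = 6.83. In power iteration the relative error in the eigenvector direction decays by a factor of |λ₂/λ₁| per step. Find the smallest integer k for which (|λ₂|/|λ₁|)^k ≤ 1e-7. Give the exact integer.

|λ₂/λ₁| = 6.83/8.08 = 0.84530
Need k ≥ ln(1e-7) / ln(0.84530) = -16.1181 / -0.1681 ≈ 95.903
Smallest integer k satisfying the bound: 96

96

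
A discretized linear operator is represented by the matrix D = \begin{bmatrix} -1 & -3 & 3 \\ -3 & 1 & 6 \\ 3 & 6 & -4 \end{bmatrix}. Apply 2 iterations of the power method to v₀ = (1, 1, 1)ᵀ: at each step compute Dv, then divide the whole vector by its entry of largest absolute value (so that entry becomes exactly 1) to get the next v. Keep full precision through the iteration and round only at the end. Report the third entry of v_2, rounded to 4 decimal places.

Dv0 = (-1.00000, 4.00000, 5.00000); divide by 5.00000 → v1 = (-0.20000, 0.80000, 1.00000)
Dv1 = (0.80000, 7.40000, 0.20000); divide by 7.40000 → v2 = (0.10811, 1.00000, 0.02703)
Requested entry of v2: 1/37 = 0.0270

0.0270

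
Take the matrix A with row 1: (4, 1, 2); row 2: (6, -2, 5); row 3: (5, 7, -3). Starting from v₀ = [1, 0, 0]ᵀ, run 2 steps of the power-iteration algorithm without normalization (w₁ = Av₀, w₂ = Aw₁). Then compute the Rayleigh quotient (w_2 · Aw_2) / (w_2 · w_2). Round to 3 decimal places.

λ ≈ 7.478

w1 = Av₀ = (4·1 + 1·0 + 2·0; 6·1 + (-2)·0 + 5·0; 5·1 + 7·0 + (-3)·0) = (4, 6, 5)
w2 = Aw1 = (4·4 + 1·6 + 2·5; 6·4 + (-2)·6 + 5·5; 5·4 + 7·6 + (-3)·5) = (32, 37, 47)
Aw2 = (259, 353, 278)
w2·Aw2 = 32·259 + 37·353 + 47·278 = 34415; w2·w2 = 32·32 + 37·37 + 47·47 = 4602
λ ≈ 34415/4602 = 7.478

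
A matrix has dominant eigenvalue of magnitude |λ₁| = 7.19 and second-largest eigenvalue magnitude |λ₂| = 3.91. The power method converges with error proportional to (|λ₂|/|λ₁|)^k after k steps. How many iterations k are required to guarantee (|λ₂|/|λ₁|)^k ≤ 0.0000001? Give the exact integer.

27

|λ₂/λ₁| = 3.91/7.19 = 0.54381
Need k ≥ ln(0.0000001) / ln(0.54381) = -16.1181 / -0.6092 ≈ 26.460
Smallest integer k satisfying the bound: 27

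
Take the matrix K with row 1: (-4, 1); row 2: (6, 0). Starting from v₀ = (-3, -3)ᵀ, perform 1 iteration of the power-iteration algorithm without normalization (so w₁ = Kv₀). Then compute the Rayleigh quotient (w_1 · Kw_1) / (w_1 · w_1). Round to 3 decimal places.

-3.600

w1 = Kv₀ = ((-4)·(-3) + 1·(-3); 6·(-3) + 0·(-3)) = (9, -18)
Kw1 = (-54, 54)
w1·Kw1 = 9·(-54) + (-18)·54 = -1458; w1·w1 = 9·9 + (-18)·(-18) = 405
λ ≈ -1458/405 = -3.600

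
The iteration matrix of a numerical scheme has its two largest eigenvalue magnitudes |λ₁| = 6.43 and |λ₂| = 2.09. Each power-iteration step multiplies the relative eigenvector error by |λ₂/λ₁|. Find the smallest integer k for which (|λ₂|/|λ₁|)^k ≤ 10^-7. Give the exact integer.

15

|λ₂/λ₁| = 2.09/6.43 = 0.32504
Need k ≥ ln(10^-7) / ln(0.32504) = -16.1181 / -1.1238 ≈ 14.342
Smallest integer k satisfying the bound: 15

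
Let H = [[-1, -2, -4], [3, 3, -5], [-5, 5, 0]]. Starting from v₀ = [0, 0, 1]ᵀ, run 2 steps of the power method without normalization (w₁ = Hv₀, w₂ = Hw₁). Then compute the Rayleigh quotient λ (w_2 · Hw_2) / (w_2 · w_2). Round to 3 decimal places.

w1 = Hv₀ = (-4, -5, 0)
w2 = Hw1 = (14, -27, -5)
Hw2 = (60, -14, -205)
w2·Hw2 = 14·60 + (-27)·(-14) + (-5)·(-205) = 2243; w2·w2 = 14·14 + (-27)·(-27) + (-5)·(-5) = 950
λ ≈ 2243/950 = 2.361

λ ≈ 2.361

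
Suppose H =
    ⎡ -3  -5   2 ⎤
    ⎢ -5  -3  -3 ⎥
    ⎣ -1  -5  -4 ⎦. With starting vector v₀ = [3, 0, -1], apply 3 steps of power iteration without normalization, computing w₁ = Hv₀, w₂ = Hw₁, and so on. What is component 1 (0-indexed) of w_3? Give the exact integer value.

w1 = Hv₀ = ((-3)·3 + (-5)·0 + 2·(-1); (-5)·3 + (-3)·0 + (-3)·(-1); (-1)·3 + (-5)·0 + (-4)·(-1)) = (-11, -12, 1)
w2 = Hw1 = ((-3)·(-11) + (-5)·(-12) + 2·1; (-5)·(-11) + (-3)·(-12) + (-3)·1; (-1)·(-11) + (-5)·(-12) + (-4)·1) = (95, 88, 67)
w3 = Hw2 = (-591, -940, -803)
The requested component of w3 is -940.

-940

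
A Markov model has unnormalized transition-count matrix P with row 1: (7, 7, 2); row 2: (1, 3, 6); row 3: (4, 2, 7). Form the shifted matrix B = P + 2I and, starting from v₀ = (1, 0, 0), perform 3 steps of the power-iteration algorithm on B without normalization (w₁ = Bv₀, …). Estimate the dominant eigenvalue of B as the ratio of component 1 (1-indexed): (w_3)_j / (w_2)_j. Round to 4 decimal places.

μ ≈ 13.3125

B = P + 2I has rows (9, 7, 2); (1, 5, 6); (4, 2, 9)
w1 = Bv₀ = (9·1 + 7·0 + 2·0; 1·1 + 5·0 + 6·0; 4·1 + 2·0 + 9·0) = (9, 1, 4)
w2 = Bw1 = (9·9 + 7·1 + 2·4; 1·9 + 5·1 + 6·4; 4·9 + 2·1 + 9·4) = (96, 38, 74)
w3 = Bw2 = (1278, 730, 1126)
Ratio: 1278/96 = 13.3125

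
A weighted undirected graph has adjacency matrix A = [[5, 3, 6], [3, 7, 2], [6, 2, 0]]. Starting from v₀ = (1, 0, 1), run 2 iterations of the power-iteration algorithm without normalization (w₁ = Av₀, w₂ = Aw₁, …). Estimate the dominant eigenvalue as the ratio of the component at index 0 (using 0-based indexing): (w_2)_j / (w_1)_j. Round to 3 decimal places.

w1 = Av₀ = (5·1 + 3·0 + 6·1; 3·1 + 7·0 + 2·1; 6·1 + 2·0 + 0·1) = (11, 5, 6)
w2 = Aw1 = (5·11 + 3·5 + 6·6; 3·11 + 7·5 + 2·6; 6·11 + 2·5 + 0·6) = (106, 80, 76)
Ratio at component: 106 / 11 = 9.636

9.636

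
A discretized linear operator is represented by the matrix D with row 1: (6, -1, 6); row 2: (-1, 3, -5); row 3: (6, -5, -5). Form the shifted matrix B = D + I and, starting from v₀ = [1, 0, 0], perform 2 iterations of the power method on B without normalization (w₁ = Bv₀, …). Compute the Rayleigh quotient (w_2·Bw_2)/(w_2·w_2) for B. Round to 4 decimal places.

μ ≈ 10.0560

B = D + I has rows (7, -1, 6); (-1, 4, -5); (6, -5, -4)
w1 = Bv₀ = (7·1 + (-1)·0 + 6·0; (-1)·1 + 4·0 + (-5)·0; 6·1 + (-5)·0 + (-4)·0) = (7, -1, 6)
w2 = Bw1 = (7·7 + (-1)·(-1) + 6·6; (-1)·7 + 4·(-1) + (-5)·6; 6·7 + (-5)·(-1) + (-4)·6) = (86, -41, 23)
Bw2 = (781, -365, 629)
w2·Bw2 = 96598; w2·w2 = 9606; μ ≈ 96598/9606 = 10.0560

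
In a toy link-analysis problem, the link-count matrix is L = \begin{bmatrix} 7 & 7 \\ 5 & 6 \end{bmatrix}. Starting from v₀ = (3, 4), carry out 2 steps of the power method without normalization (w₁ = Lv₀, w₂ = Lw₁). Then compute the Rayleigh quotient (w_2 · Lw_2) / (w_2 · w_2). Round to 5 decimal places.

w1 = Lv₀ = (49, 39)
w2 = Lw1 = (616, 479)
Lw2 = (7665, 5954)
w2·Lw2 = 616·7665 + 479·5954 = 7573606; w2·w2 = 616·616 + 479·479 = 608897
λ ≈ 7573606/608897 = 12.43824

λ ≈ 12.43824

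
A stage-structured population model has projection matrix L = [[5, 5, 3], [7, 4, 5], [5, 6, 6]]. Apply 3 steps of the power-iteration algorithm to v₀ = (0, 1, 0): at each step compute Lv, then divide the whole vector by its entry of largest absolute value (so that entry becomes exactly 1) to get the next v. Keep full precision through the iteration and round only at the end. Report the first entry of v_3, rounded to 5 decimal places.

0.74371

Lv0 = (5.000000, 4.000000, 6.000000); divide by 6.000000 → v1 = (0.833333, 0.666667, 1.000000)
Lv1 = (10.500000, 13.500000, 14.166667); divide by 14.166667 → v2 = (0.741176, 0.952941, 1.000000)
Lv2 = (11.470588, 14.000000, 15.423529); divide by 15.423529 → v3 = (0.743707, 0.907704, 1.000000)
Requested entry of v3: 975/1311 = 0.74371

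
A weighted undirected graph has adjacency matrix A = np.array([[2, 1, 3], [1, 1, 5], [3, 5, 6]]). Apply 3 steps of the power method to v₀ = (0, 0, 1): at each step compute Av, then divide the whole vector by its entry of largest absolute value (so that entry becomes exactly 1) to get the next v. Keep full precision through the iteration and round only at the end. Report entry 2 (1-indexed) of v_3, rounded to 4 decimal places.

0.5983

Av0 = (3.00000, 5.00000, 6.00000); divide by 6.00000 → v1 = (0.50000, 0.83333, 1.00000)
Av1 = (4.83333, 6.33333, 11.66667); divide by 11.66667 → v2 = (0.41429, 0.54286, 1.00000)
Av2 = (4.37143, 5.95714, 9.95714); divide by 9.95714 → v3 = (0.43902, 0.59828, 1.00000)
Requested entry of v3: 417/697 = 0.5983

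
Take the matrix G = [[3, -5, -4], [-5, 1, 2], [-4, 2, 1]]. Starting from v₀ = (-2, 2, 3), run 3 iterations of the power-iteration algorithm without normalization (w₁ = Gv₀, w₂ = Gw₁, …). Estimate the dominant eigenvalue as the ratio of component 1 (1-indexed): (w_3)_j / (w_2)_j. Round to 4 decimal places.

9.8034

w1 = Gv₀ = (3·(-2) + (-5)·2 + (-4)·3; (-5)·(-2) + 1·2 + 2·3; (-4)·(-2) + 2·2 + 1·3) = (-28, 18, 15)
w2 = Gw1 = (3·(-28) + (-5)·18 + (-4)·15; (-5)·(-28) + 1·18 + 2·15; (-4)·(-28) + 2·18 + 1·15) = (-234, 188, 163)
w3 = Gw2 = (-2294, 1684, 1475)
Ratio at component: -2294 / -234 = 9.8034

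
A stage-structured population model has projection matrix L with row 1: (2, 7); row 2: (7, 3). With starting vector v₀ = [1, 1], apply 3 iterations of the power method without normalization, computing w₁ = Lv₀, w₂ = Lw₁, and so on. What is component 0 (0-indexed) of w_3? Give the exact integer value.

827

w1 = Lv₀ = (2·1 + 7·1; 7·1 + 3·1) = (9, 10)
w2 = Lw1 = (2·9 + 7·10; 7·9 + 3·10) = (88, 93)
w3 = Lw2 = (827, 895)
The requested component of w3 is 827.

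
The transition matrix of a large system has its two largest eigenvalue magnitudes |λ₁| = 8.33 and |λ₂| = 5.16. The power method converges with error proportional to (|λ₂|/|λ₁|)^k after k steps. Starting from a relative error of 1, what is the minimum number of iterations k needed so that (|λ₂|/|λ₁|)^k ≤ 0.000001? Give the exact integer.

29

|λ₂/λ₁| = 5.16/8.33 = 0.61945
Need k ≥ ln(0.000001) / ln(0.61945) = -13.8155 / -0.4789 ≈ 28.847
Smallest integer k satisfying the bound: 29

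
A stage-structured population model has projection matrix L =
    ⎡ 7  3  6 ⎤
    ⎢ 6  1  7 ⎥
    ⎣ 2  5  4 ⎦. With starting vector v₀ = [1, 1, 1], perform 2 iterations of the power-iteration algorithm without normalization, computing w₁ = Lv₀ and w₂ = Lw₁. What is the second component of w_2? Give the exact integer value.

w1 = Lv₀ = (16, 14, 11)
w2 = Lw1 = (220, 187, 146)
The requested component of w2 is 187.

187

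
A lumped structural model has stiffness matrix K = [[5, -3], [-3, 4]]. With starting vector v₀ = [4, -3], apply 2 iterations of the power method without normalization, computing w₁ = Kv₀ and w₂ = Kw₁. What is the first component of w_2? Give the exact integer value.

217

w1 = Kv₀ = (5·4 + (-3)·(-3); (-3)·4 + 4·(-3)) = (29, -24)
w2 = Kw1 = (5·29 + (-3)·(-24); (-3)·29 + 4·(-24)) = (217, -183)
The requested component of w2 is 217.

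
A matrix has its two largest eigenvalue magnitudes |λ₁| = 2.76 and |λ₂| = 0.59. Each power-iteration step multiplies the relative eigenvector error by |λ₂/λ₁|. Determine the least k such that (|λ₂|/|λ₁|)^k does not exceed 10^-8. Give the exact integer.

12

|λ₂/λ₁| = 0.59/2.76 = 0.21377
Need k ≥ ln(10^-8) / ln(0.21377) = -18.4207 / -1.5429 ≈ 11.939
Smallest integer k satisfying the bound: 12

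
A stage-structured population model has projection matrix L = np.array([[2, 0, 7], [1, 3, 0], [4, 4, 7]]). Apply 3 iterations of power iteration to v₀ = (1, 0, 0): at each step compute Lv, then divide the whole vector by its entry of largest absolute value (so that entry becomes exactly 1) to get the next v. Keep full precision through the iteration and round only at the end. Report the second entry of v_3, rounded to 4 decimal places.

0.1098

Lv0 = (2.00000, 1.00000, 4.00000); divide by 4.00000 → v1 = (0.50000, 0.25000, 1.00000)
Lv1 = (8.00000, 1.25000, 10.00000); divide by 10.00000 → v2 = (0.80000, 0.12500, 1.00000)
Lv2 = (8.60000, 1.17500, 10.70000); divide by 10.70000 → v3 = (0.80374, 0.10981, 1.00000)
Requested entry of v3: 47/428 = 0.1098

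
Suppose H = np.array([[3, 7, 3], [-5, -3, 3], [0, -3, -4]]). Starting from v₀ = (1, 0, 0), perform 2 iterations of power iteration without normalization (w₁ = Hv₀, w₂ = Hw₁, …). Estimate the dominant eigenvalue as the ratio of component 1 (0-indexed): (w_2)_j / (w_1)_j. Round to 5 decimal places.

w1 = Hv₀ = (3·1 + 7·0 + 3·0; (-5)·1 + (-3)·0 + 3·0; 0·1 + (-3)·0 + (-4)·0) = (3, -5, 0)
w2 = Hw1 = (3·3 + 7·(-5) + 3·0; (-5)·3 + (-3)·(-5) + 3·0; 0·3 + (-3)·(-5) + (-4)·0) = (-26, 0, 15)
Ratio at component: 0 / -5 = 0.00000

0.00000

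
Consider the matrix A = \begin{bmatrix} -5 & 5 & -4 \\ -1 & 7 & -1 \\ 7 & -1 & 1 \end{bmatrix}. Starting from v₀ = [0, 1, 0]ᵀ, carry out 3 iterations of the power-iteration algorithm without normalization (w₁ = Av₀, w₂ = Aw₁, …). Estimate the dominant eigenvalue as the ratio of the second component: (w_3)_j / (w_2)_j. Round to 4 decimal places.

w1 = Av₀ = ((-5)·0 + 5·1 + (-4)·0; (-1)·0 + 7·1 + (-1)·0; 7·0 + (-1)·1 + 1·0) = (5, 7, -1)
w2 = Aw1 = ((-5)·5 + 5·7 + (-4)·(-1); (-1)·5 + 7·7 + (-1)·(-1); 7·5 + (-1)·7 + 1·(-1)) = (14, 45, 27)
w3 = Aw2 = (47, 274, 80)
Ratio at component: 274 / 45 = 6.0889

λ ≈ 6.0889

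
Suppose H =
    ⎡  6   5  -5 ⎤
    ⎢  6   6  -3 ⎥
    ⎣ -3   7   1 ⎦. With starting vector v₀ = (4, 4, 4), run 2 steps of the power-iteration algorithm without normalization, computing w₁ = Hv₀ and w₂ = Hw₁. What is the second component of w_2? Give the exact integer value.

300

w1 = Hv₀ = (24, 36, 20)
w2 = Hw1 = (224, 300, 200)
The requested component of w2 is 300.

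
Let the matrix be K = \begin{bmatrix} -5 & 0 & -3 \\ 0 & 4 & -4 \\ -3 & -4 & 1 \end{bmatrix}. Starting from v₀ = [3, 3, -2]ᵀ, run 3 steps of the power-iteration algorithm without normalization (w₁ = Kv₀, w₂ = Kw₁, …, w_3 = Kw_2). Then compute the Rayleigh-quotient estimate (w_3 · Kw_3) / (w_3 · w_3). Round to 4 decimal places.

w1 = Kv₀ = (-9, 20, -23)
w2 = Kw1 = (114, 172, -76)
w3 = Kw2 = (-342, 992, -1106)
Kw3 = (5028, 8392, -4048)
w3·Kw3 = (-342)·5028 + 992·8392 + (-1106)·(-4048) = 11082376; w3·w3 = (-342)·(-342) + 992·992 + (-1106)·(-1106) = 2324264
λ ≈ 11082376/2324264 = 4.7681

4.7681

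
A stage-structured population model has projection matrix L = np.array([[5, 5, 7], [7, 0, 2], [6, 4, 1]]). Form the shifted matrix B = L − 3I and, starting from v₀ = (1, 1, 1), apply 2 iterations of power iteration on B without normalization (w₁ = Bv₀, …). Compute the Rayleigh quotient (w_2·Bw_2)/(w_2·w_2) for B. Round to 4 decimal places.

9.8474

B = L − 3I has rows (2, 5, 7); (7, -3, 2); (6, 4, -2)
w1 = Bv₀ = (2·1 + 5·1 + 7·1; 7·1 + (-3)·1 + 2·1; 6·1 + 4·1 + (-2)·1) = (14, 6, 8)
w2 = Bw1 = (2·14 + 5·6 + 7·8; 7·14 + (-3)·6 + 2·8; 6·14 + 4·6 + (-2)·8) = (114, 96, 92)
Bw2 = (1352, 694, 884)
w2·Bw2 = 302080; w2·w2 = 30676; μ ≈ 302080/30676 = 9.8474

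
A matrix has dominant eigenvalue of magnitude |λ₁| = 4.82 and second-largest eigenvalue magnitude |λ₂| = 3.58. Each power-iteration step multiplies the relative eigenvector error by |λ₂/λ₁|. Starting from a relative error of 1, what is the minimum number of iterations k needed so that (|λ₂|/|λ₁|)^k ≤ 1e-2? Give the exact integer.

16

|λ₂/λ₁| = 3.58/4.82 = 0.74274
Need k ≥ ln(1e-2) / ln(0.74274) = -4.6052 / -0.2974 ≈ 15.484
Smallest integer k satisfying the bound: 16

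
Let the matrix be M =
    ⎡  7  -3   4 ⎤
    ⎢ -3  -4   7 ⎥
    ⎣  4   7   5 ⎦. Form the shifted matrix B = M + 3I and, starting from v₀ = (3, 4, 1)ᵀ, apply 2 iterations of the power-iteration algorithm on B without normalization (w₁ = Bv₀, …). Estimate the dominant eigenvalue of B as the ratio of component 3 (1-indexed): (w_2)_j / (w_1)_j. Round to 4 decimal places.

B = M + 3I has rows (10, -3, 4); (-3, -1, 7); (4, 7, 8)
w1 = Bv₀ = (22, -6, 48)
w2 = Bw1 = (430, 276, 430)
Ratio: 430/48 = 8.9583

μ ≈ 8.9583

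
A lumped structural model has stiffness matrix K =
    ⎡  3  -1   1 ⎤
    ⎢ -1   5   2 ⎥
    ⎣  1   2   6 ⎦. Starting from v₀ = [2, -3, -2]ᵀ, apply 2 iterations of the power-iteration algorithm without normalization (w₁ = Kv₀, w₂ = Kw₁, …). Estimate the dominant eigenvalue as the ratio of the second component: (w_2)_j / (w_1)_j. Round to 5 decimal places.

w1 = Kv₀ = (7, -21, -16)
w2 = Kw1 = (26, -144, -131)
Ratio at component: -144 / -21 = 6.85714

λ ≈ 6.85714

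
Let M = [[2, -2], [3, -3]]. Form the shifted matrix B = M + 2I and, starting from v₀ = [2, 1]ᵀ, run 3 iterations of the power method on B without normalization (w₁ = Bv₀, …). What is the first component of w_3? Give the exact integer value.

B = M + 2I has rows (4, -2); (3, -1)
w1 = Bv₀ = (4·2 + (-2)·1; 3·2 + (-1)·1) = (6, 5)
w2 = Bw1 = (4·6 + (-2)·5; 3·6 + (-1)·5) = (14, 13)
w3 = Bw2 = (30, 29)
Requested component of w3: 30

30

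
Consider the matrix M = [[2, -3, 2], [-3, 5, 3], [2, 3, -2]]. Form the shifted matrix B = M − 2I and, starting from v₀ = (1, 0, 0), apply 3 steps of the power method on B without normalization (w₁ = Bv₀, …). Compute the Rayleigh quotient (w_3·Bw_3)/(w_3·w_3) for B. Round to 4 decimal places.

μ ≈ -4.1548

B = M − 2I has rows (0, -3, 2); (-3, 3, 3); (2, 3, -4)
w1 = Bv₀ = (0·1 + (-3)·0 + 2·0; (-3)·1 + 3·0 + 3·0; 2·1 + 3·0 + (-4)·0) = (0, -3, 2)
w2 = Bw1 = (0·0 + (-3)·(-3) + 2·2; (-3)·0 + 3·(-3) + 3·2; 2·0 + 3·(-3) + (-4)·2) = (13, -3, -17)
w3 = Bw2 = (-25, -99, 85)
Bw3 = (467, 33, -687)
w3·Bw3 = -73337; w3·w3 = 17651; μ ≈ -73337/17651 = -4.1548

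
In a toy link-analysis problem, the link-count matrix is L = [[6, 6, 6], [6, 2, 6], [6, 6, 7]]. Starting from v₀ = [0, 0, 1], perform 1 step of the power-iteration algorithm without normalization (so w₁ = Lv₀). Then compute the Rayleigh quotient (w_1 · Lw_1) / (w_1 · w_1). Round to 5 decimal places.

w1 = Lv₀ = (6·0 + 6·0 + 6·1; 6·0 + 2·0 + 6·1; 6·0 + 6·0 + 7·1) = (6, 6, 7)
Lw1 = (114, 90, 121)
w1·Lw1 = 6·114 + 6·90 + 7·121 = 2071; w1·w1 = 6·6 + 6·6 + 7·7 = 121
λ ≈ 2071/121 = 17.11570

λ ≈ 17.11570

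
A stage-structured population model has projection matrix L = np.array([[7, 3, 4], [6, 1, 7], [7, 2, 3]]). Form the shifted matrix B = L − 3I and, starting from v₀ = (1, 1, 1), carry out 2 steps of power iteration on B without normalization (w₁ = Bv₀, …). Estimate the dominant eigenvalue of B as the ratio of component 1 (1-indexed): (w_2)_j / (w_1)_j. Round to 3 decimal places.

10.273

B = L − 3I has rows (4, 3, 4); (6, -2, 7); (7, 2, 0)
w1 = Bv₀ = (4·1 + 3·1 + 4·1; 6·1 + (-2)·1 + 7·1; 7·1 + 2·1 + 0·1) = (11, 11, 9)
w2 = Bw1 = (4·11 + 3·11 + 4·9; 6·11 + (-2)·11 + 7·9; 7·11 + 2·11 + 0·9) = (113, 107, 99)
Ratio: 113/11 = 10.273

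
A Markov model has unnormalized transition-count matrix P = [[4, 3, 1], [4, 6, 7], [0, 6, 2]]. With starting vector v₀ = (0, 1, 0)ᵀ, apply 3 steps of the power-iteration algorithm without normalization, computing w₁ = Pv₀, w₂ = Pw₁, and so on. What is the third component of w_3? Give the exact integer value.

w1 = Pv₀ = (4·0 + 3·1 + 1·0; 4·0 + 6·1 + 7·0; 0·0 + 6·1 + 2·0) = (3, 6, 6)
w2 = Pw1 = (4·3 + 3·6 + 1·6; 4·3 + 6·6 + 7·6; 0·3 + 6·6 + 2·6) = (36, 90, 48)
w3 = Pw2 = (462, 1020, 636)
The requested component of w3 is 636.

636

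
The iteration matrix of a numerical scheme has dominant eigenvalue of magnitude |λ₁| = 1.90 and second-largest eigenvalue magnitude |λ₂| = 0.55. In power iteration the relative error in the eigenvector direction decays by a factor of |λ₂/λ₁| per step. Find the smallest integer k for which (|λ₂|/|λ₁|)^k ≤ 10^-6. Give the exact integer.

12

|λ₂/λ₁| = 0.55/1.90 = 0.28947
Need k ≥ ln(10^-6) / ln(0.28947) = -13.8155 / -1.2397 ≈ 11.144
Smallest integer k satisfying the bound: 12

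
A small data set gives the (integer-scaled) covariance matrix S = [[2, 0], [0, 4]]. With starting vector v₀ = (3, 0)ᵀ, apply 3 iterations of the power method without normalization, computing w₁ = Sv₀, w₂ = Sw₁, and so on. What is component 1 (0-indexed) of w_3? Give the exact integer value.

0

w1 = Sv₀ = (6, 0)
w2 = Sw1 = (12, 0)
w3 = Sw2 = (24, 0)
The requested component of w3 is 0.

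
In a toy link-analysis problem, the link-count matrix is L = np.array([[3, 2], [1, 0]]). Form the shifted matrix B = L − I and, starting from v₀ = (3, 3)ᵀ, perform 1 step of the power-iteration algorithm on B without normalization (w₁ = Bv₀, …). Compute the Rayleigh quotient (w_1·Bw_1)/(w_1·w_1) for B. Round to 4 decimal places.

B = L − I has rows (2, 2); (1, -1)
w1 = Bv₀ = (12, 0)
Bw1 = (24, 12)
w1·Bw1 = 288; w1·w1 = 144; μ ≈ 288/144 = 2.0000

2.0000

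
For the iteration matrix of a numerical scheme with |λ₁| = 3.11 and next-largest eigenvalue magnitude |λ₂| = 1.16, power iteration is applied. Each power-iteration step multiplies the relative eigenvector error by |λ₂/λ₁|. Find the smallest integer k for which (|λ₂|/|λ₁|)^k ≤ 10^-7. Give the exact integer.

17

|λ₂/λ₁| = 1.16/3.11 = 0.37299
Need k ≥ ln(10^-7) / ln(0.37299) = -16.1181 / -0.9862 ≈ 16.344
Smallest integer k satisfying the bound: 17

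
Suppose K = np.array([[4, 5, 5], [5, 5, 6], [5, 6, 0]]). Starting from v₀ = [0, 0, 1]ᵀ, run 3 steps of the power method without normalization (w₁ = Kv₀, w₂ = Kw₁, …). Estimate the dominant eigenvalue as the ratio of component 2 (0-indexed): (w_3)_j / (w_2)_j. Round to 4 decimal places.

λ ≈ 9.5082

w1 = Kv₀ = (4·0 + 5·0 + 5·1; 5·0 + 5·0 + 6·1; 5·0 + 6·0 + 0·1) = (5, 6, 0)
w2 = Kw1 = (4·5 + 5·6 + 5·0; 5·5 + 5·6 + 6·0; 5·5 + 6·6 + 0·0) = (50, 55, 61)
w3 = Kw2 = (780, 891, 580)
Ratio at component: 580 / 61 = 9.5082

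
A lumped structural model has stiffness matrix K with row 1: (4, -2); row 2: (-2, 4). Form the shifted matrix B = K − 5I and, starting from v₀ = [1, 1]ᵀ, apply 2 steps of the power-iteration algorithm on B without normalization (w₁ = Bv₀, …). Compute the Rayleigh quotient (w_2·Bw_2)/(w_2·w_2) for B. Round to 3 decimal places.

-3.000

B = K − 5I has rows (-1, -2); (-2, -1)
w1 = Bv₀ = (-3, -3)
w2 = Bw1 = (9, 9)
Bw2 = (-27, -27)
w2·Bw2 = -486; w2·w2 = 162; μ ≈ -486/162 = -3.000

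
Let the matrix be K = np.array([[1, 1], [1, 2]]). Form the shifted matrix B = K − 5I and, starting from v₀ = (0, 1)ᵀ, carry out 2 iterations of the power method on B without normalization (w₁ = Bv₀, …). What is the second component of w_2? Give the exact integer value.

B = K − 5I has rows (-4, 1); (1, -3)
w1 = Bv₀ = ((-4)·0 + 1·1; 1·0 + (-3)·1) = (1, -3)
w2 = Bw1 = ((-4)·1 + 1·(-3); 1·1 + (-3)·(-3)) = (-7, 10)
Requested component of w2: 10

10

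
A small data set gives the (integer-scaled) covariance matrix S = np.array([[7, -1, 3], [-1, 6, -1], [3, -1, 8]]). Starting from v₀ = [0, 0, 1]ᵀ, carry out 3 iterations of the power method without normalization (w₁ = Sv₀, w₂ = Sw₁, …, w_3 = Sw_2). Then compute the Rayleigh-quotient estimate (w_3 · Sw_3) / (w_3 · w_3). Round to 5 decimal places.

w1 = Sv₀ = (3, -1, 8)
w2 = Sw1 = (46, -17, 74)
w3 = Sw2 = (561, -222, 747)
Sw3 = (6390, -2640, 7881)
w3·Sw3 = 561·6390 + (-222)·(-2640) + 747·7881 = 10057977; w3·w3 = 561·561 + (-222)·(-222) + 747·747 = 922014
λ ≈ 10057977/922014 = 10.90870

λ ≈ 10.90870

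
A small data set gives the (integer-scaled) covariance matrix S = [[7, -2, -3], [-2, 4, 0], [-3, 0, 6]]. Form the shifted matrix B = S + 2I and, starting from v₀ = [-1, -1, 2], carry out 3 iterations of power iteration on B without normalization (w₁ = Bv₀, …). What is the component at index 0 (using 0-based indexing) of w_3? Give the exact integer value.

B = S + 2I has rows (9, -2, -3); (-2, 6, 0); (-3, 0, 8)
w1 = Bv₀ = (9·(-1) + (-2)·(-1) + (-3)·2; (-2)·(-1) + 6·(-1) + 0·2; (-3)·(-1) + 0·(-1) + 8·2) = (-13, -4, 19)
w2 = Bw1 = (9·(-13) + (-2)·(-4) + (-3)·19; (-2)·(-13) + 6·(-4) + 0·19; (-3)·(-13) + 0·(-4) + 8·19) = (-166, 2, 191)
w3 = Bw2 = (-2071, 344, 2026)
Requested component of w3: -2071

-2071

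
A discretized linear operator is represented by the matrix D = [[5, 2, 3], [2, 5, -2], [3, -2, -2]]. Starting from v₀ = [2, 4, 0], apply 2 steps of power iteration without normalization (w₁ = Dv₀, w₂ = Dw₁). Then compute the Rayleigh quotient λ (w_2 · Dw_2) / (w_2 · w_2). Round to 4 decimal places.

λ ≈ 6.9780

w1 = Dv₀ = (18, 24, -2)
w2 = Dw1 = (132, 160, 10)
Dw2 = (1010, 1044, 56)
w2·Dw2 = 132·1010 + 160·1044 + 10·56 = 300920; w2·w2 = 132·132 + 160·160 + 10·10 = 43124
λ ≈ 300920/43124 = 6.9780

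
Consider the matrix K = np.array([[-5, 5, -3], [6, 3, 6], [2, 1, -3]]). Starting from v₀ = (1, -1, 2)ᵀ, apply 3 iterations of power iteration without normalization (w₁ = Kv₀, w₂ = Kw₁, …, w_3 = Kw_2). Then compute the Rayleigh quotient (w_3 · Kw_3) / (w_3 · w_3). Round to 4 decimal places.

λ ≈ -6.7775

w1 = Kv₀ = (-16, 15, -5)
w2 = Kw1 = (170, -81, -2)
w3 = Kw2 = (-1249, 765, 265)
Kw3 = (9275, -3609, -2528)
w3·Kw3 = (-1249)·9275 + 765·(-3609) + 265·(-2528) = -15015280; w3·w3 = (-1249)·(-1249) + 765·765 + 265·265 = 2215451
λ ≈ -15015280/2215451 = -6.7775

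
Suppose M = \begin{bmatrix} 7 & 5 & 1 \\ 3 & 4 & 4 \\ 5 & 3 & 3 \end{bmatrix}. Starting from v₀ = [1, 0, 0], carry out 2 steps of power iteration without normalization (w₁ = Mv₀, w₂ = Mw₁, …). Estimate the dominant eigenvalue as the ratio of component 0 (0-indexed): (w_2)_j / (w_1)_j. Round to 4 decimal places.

9.8571

w1 = Mv₀ = (7·1 + 5·0 + 1·0; 3·1 + 4·0 + 4·0; 5·1 + 3·0 + 3·0) = (7, 3, 5)
w2 = Mw1 = (7·7 + 5·3 + 1·5; 3·7 + 4·3 + 4·5; 5·7 + 3·3 + 3·5) = (69, 53, 59)
Ratio at component: 69 / 7 = 9.8571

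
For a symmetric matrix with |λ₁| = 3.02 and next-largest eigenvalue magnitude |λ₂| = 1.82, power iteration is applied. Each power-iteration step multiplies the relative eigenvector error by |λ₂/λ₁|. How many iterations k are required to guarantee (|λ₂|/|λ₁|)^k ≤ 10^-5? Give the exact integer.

|λ₂/λ₁| = 1.82/3.02 = 0.60265
Need k ≥ ln(10^-5) / ln(0.60265) = -11.5129 / -0.5064 ≈ 22.734
Smallest integer k satisfying the bound: 23

23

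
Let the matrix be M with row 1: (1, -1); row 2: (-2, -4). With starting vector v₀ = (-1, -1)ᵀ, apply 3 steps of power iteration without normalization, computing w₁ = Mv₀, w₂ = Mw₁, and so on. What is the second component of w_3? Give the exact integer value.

w1 = Mv₀ = (1·(-1) + (-1)·(-1); (-2)·(-1) + (-4)·(-1)) = (0, 6)
w2 = Mw1 = (1·0 + (-1)·6; (-2)·0 + (-4)·6) = (-6, -24)
w3 = Mw2 = (18, 108)
The requested component of w3 is 108.

108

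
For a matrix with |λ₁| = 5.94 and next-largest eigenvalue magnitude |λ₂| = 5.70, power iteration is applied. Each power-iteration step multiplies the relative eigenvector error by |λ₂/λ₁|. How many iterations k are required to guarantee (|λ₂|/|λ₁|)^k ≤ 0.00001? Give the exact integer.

|λ₂/λ₁| = 5.70/5.94 = 0.95960
Need k ≥ ln(0.00001) / ln(0.95960) = -11.5129 / -0.0412 ≈ 279.149
Smallest integer k satisfying the bound: 280

280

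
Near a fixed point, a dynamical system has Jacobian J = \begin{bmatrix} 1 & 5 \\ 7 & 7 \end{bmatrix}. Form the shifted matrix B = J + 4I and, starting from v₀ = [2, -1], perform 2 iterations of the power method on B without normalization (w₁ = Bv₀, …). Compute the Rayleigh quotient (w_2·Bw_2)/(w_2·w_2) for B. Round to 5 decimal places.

14.70180

B = J + 4I has rows (5, 5); (7, 11)
w1 = Bv₀ = (5·2 + 5·(-1); 7·2 + 11·(-1)) = (5, 3)
w2 = Bw1 = (5·5 + 5·3; 7·5 + 11·3) = (40, 68)
Bw2 = (540, 1028)
w2·Bw2 = 91504; w2·w2 = 6224; μ ≈ 91504/6224 = 14.70180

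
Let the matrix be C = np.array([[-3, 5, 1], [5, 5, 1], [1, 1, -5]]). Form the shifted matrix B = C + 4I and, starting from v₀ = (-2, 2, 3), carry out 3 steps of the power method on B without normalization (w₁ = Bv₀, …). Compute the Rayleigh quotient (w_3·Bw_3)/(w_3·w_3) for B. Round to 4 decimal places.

11.5437

B = C + 4I has rows (1, 5, 1); (5, 9, 1); (1, 1, -1)
w1 = Bv₀ = (1·(-2) + 5·2 + 1·3; 5·(-2) + 9·2 + 1·3; 1·(-2) + 1·2 + (-1)·3) = (11, 11, -3)
w2 = Bw1 = (1·11 + 5·11 + 1·(-3); 5·11 + 9·11 + 1·(-3); 1·11 + 1·11 + (-1)·(-3)) = (63, 151, 25)
w3 = Bw2 = (843, 1699, 189)
Bw3 = (9527, 19695, 2353)
w3·Bw3 = 41937783; w3·w3 = 3632971; μ ≈ 41937783/3632971 = 11.5437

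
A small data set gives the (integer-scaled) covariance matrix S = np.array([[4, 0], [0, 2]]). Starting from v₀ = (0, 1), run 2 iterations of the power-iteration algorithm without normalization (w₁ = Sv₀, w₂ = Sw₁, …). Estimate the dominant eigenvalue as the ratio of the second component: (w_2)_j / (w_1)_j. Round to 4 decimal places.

w1 = Sv₀ = (4·0 + 0·1; 0·0 + 2·1) = (0, 2)
w2 = Sw1 = (4·0 + 0·2; 0·0 + 2·2) = (0, 4)
Ratio at component: 4 / 2 = 2.0000

λ ≈ 2.0000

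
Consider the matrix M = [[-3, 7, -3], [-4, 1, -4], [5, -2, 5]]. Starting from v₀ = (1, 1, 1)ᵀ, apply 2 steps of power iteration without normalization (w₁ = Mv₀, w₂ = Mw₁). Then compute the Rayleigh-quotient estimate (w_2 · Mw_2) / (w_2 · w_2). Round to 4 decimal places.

1.6193

w1 = Mv₀ = (1, -7, 8)
w2 = Mw1 = (-76, -43, 59)
Mw2 = (-250, 25, 1)
w2·Mw2 = (-76)·(-250) + (-43)·25 + 59·1 = 17984; w2·w2 = (-76)·(-76) + (-43)·(-43) + 59·59 = 11106
λ ≈ 17984/11106 = 1.6193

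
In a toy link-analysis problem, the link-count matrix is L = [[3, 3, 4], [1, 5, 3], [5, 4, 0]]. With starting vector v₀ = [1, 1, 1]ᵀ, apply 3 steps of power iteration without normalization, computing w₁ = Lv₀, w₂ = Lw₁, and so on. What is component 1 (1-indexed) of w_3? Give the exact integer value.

w1 = Lv₀ = (10, 9, 9)
w2 = Lw1 = (93, 82, 86)
w3 = Lw2 = (869, 761, 793)
The requested component of w3 is 869.

869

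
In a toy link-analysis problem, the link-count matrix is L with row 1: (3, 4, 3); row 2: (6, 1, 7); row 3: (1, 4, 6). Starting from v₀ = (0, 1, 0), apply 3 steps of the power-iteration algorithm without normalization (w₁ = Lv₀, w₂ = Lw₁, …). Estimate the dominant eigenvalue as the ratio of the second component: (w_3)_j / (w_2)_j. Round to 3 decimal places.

w1 = Lv₀ = (3·0 + 4·1 + 3·0; 6·0 + 1·1 + 7·0; 1·0 + 4·1 + 6·0) = (4, 1, 4)
w2 = Lw1 = (3·4 + 4·1 + 3·4; 6·4 + 1·1 + 7·4; 1·4 + 4·1 + 6·4) = (28, 53, 32)
w3 = Lw2 = (392, 445, 432)
Ratio at component: 445 / 53 = 8.396

8.396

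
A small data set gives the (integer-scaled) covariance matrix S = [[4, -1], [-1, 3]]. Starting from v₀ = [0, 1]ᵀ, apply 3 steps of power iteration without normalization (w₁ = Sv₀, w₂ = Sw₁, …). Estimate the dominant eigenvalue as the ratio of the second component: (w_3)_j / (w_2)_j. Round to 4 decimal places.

3.7000

w1 = Sv₀ = (4·0 + (-1)·1; (-1)·0 + 3·1) = (-1, 3)
w2 = Sw1 = (4·(-1) + (-1)·3; (-1)·(-1) + 3·3) = (-7, 10)
w3 = Sw2 = (-38, 37)
Ratio at component: 37 / 10 = 3.7000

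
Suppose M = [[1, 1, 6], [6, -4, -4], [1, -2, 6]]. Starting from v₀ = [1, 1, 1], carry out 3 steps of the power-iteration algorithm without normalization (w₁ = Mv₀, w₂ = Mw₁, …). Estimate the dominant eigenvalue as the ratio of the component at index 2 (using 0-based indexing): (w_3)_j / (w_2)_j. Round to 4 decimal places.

w1 = Mv₀ = (1·1 + 1·1 + 6·1; 6·1 + (-4)·1 + (-4)·1; 1·1 + (-2)·1 + 6·1) = (8, -2, 5)
w2 = Mw1 = (1·8 + 1·(-2) + 6·5; 6·8 + (-4)·(-2) + (-4)·5; 1·8 + (-2)·(-2) + 6·5) = (36, 36, 42)
w3 = Mw2 = (324, -96, 216)
Ratio at component: 216 / 42 = 5.1429

λ ≈ 5.1429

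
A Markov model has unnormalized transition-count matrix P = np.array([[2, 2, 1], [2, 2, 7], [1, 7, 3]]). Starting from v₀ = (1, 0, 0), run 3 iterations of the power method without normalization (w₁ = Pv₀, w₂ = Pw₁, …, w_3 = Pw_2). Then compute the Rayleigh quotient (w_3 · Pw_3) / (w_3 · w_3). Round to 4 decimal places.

λ ≈ 10.0308

w1 = Pv₀ = (2, 2, 1)
w2 = Pw1 = (9, 15, 19)
w3 = Pw2 = (67, 181, 171)
Pw3 = (667, 1693, 1847)
w3·Pw3 = 67·667 + 181·1693 + 171·1847 = 666959; w3·w3 = 67·67 + 181·181 + 171·171 = 66491
λ ≈ 666959/66491 = 10.0308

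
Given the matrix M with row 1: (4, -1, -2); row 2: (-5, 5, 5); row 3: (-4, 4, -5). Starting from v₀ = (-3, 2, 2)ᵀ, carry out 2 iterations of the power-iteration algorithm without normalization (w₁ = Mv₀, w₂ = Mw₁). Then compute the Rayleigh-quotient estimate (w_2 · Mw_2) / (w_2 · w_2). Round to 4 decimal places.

8.8431

w1 = Mv₀ = (-18, 35, 10)
w2 = Mw1 = (-127, 315, 162)
Mw2 = (-1147, 3020, 958)
w2·Mw2 = (-127)·(-1147) + 315·3020 + 162·958 = 1252165; w2·w2 = (-127)·(-127) + 315·315 + 162·162 = 141598
λ ≈ 1252165/141598 = 8.8431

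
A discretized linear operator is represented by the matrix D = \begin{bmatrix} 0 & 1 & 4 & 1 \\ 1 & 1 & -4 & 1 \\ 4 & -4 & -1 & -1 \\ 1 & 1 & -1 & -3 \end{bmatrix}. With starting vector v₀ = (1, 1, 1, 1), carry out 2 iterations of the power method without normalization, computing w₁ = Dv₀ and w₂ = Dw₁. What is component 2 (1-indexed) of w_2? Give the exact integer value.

11

w1 = Dv₀ = (6, -1, -2, -2)
w2 = Dw1 = (-11, 11, 32, 13)
The requested component of w2 is 11.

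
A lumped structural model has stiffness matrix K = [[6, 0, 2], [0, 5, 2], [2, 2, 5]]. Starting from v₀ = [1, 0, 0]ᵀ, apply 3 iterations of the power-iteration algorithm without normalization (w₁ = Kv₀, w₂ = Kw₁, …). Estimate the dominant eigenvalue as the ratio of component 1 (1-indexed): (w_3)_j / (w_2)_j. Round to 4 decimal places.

w1 = Kv₀ = (6, 0, 2)
w2 = Kw1 = (40, 4, 22)
w3 = Kw2 = (284, 64, 198)
Ratio at component: 284 / 40 = 7.1000

7.1000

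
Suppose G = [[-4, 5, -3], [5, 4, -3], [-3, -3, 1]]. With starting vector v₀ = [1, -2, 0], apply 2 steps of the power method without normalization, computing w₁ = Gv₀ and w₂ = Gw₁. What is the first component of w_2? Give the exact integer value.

w1 = Gv₀ = ((-4)·1 + 5·(-2) + (-3)·0; 5·1 + 4·(-2) + (-3)·0; (-3)·1 + (-3)·(-2) + 1·0) = (-14, -3, 3)
w2 = Gw1 = ((-4)·(-14) + 5·(-3) + (-3)·3; 5·(-14) + 4·(-3) + (-3)·3; (-3)·(-14) + (-3)·(-3) + 1·3) = (32, -91, 54)
The requested component of w2 is 32.

32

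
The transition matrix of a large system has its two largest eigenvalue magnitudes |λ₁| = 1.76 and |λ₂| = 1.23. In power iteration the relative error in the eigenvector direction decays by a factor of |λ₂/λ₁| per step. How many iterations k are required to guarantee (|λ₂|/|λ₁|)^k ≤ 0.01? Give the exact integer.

13

|λ₂/λ₁| = 1.23/1.76 = 0.69886
Need k ≥ ln(0.01) / ln(0.69886) = -4.6052 / -0.3583 ≈ 12.853
Smallest integer k satisfying the bound: 13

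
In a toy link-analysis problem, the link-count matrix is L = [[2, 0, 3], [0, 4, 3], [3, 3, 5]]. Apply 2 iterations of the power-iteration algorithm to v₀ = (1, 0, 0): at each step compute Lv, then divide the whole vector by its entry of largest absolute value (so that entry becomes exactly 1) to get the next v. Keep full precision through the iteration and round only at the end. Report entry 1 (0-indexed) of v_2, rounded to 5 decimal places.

Lv0 = (2.000000, 0.000000, 3.000000); divide by 3.000000 → v1 = (0.666667, 0.000000, 1.000000)
Lv1 = (4.333333, 3.000000, 7.000000); divide by 7.000000 → v2 = (0.619048, 0.428571, 1.000000)
Requested entry of v2: 9/21 = 0.42857

0.42857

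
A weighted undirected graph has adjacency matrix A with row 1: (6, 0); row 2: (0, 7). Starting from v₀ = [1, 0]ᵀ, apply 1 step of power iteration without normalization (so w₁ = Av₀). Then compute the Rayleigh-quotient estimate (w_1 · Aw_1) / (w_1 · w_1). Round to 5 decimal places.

6.00000

w1 = Av₀ = (6·1 + 0·0; 0·1 + 7·0) = (6, 0)
Aw1 = (36, 0)
w1·Aw1 = 6·36 + 0·0 = 216; w1·w1 = 6·6 + 0·0 = 36
λ ≈ 216/36 = 6.00000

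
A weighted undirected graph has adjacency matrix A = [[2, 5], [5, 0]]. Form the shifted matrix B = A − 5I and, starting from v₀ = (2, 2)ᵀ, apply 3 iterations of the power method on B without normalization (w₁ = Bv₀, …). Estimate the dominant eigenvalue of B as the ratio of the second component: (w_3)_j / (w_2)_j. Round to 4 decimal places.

B = A − 5I has rows (-3, 5); (5, -5)
w1 = Bv₀ = ((-3)·2 + 5·2; 5·2 + (-5)·2) = (4, 0)
w2 = Bw1 = ((-3)·4 + 5·0; 5·4 + (-5)·0) = (-12, 20)
w3 = Bw2 = (136, -160)
Ratio: -160/20 = -8.0000

-8.0000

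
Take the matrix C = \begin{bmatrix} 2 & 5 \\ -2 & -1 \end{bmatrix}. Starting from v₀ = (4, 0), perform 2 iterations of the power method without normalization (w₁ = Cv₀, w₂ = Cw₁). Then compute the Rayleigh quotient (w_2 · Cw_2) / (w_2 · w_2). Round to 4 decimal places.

w1 = Cv₀ = (8, -8)
w2 = Cw1 = (-24, -8)
Cw2 = (-88, 56)
w2·Cw2 = (-24)·(-88) + (-8)·56 = 1664; w2·w2 = (-24)·(-24) + (-8)·(-8) = 640
λ ≈ 1664/640 = 2.6000

λ ≈ 2.6000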